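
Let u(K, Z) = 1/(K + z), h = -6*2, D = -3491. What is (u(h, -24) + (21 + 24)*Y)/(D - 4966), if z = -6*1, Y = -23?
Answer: 18631/152226 ≈ 0.12239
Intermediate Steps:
h = -12
z = -6
u(K, Z) = 1/(-6 + K) (u(K, Z) = 1/(K - 6) = 1/(-6 + K))
(u(h, -24) + (21 + 24)*Y)/(D - 4966) = (1/(-6 - 12) + (21 + 24)*(-23))/(-3491 - 4966) = (1/(-18) + 45*(-23))/(-8457) = (-1/18 - 1035)*(-1/8457) = -18631/18*(-1/8457) = 18631/152226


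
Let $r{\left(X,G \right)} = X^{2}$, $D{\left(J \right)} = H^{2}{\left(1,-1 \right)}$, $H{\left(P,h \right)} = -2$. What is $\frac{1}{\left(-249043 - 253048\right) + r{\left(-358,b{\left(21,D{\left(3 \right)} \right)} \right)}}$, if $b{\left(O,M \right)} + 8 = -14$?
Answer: $- \frac{1}{373927} \approx -2.6743 \cdot 10^{-6}$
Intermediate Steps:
$D{\left(J \right)} = 4$ ($D{\left(J \right)} = \left(-2\right)^{2} = 4$)
$b{\left(O,M \right)} = -22$ ($b{\left(O,M \right)} = -8 - 14 = -22$)
$\frac{1}{\left(-249043 - 253048\right) + r{\left(-358,b{\left(21,D{\left(3 \right)} \right)} \right)}} = \frac{1}{\left(-249043 - 253048\right) + \left(-358\right)^{2}} = \frac{1}{-502091 + 128164} = \frac{1}{-373927} = - \frac{1}{373927}$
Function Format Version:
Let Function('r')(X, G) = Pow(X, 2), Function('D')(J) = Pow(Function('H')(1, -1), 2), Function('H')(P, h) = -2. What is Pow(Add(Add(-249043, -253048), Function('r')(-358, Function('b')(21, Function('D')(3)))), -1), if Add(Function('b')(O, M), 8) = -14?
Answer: Rational(-1, 373927) ≈ -2.6743e-6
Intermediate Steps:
Function('D')(J) = 4 (Function('D')(J) = Pow(-2, 2) = 4)
Function('b')(O, M) = -22 (Function('b')(O, M) = Add(-8, -14) = -22)
Pow(Add(Add(-249043, -253048), Function('r')(-358, Function('b')(21, Function('D')(3)))), -1) = Pow(Add(Add(-249043, -253048), Pow(-358, 2)), -1) = Pow(Add(-502091, 128164), -1) = Pow(-373927, -1) = Rational(-1, 373927)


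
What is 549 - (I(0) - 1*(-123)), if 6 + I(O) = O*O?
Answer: 432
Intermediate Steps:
I(O) = -6 + O² (I(O) = -6 + O*O = -6 + O²)
549 - (I(0) - 1*(-123)) = 549 - ((-6 + 0²) - 1*(-123)) = 549 - ((-6 + 0) + 123) = 549 - (-6 + 123) = 549 - 1*117 = 549 - 117 = 432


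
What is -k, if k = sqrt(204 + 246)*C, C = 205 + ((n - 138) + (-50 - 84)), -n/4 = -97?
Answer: -4815*sqrt(2) ≈ -6809.4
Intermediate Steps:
n = 388 (n = -4*(-97) = 388)
C = 321 (C = 205 + ((388 - 138) + (-50 - 84)) = 205 + (250 - 134) = 205 + 116 = 321)
k = 4815*sqrt(2) (k = sqrt(204 + 246)*321 = sqrt(450)*321 = (15*sqrt(2))*321 = 4815*sqrt(2) ≈ 6809.4)
-k = -4815*sqrt(2)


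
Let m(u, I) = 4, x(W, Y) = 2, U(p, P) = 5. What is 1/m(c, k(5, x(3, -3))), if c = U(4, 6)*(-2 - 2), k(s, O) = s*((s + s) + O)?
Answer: 1/4 ≈ 0.25000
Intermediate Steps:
k(s, O) = s*(O + 2*s) (k(s, O) = s*(2*s + O) = s*(O + 2*s))
c = -20 (c = 5*(-2 - 2) = 5*(-4) = -20)
1/m(c, k(5, x(3, -3))) = 1/4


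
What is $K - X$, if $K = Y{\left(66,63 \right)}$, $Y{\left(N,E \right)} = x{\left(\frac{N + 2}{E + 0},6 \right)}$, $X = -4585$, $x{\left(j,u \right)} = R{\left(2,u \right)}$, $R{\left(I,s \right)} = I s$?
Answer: $4597$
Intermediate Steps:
$x{\left(j,u \right)} = 2 u$
$Y{\left(N,E \right)} = 12$ ($Y{\left(N,E \right)} = 2 \cdot 6 = 12$)
$K = 12$
$K - X = 12 - -4585 = 12 + 4585 = 4597$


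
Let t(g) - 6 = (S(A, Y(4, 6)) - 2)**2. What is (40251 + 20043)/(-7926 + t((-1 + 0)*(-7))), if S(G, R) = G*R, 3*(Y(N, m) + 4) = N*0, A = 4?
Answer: -10049/1266 ≈ -7.9376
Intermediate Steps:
Y(N, m) = -4 (Y(N, m) = -4 + (N*0)/3 = -4 + (1/3)*0 = -4 + 0 = -4)
t(g) = 330 (t(g) = 6 + (4*(-4) - 2)**2 = 6 + (-16 - 2)**2 = 6 + (-18)**2 = 6 + 324 = 330)
(40251 + 20043)/(-7926 + t((-1 + 0)*(-7))) = (40251 + 20043)/(-7926 + 330) = 60294/(-7596) = 60294*(-1/7596) = -10049/1266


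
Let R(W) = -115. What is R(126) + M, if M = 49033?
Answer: 48918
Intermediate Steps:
R(126) + M = -115 + 49033 = 48918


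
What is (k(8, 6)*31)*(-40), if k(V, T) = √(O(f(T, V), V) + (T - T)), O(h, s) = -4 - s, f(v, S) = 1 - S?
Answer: -2480*I*√3 ≈ -4295.5*I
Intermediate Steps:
k(V, T) = √(-4 - V) (k(V, T) = √((-4 - V) + (T - T)) = √((-4 - V) + 0) = √(-4 - V))
(k(8, 6)*31)*(-40) = (√(-4 - 1*8)*31)*(-40) = (√(-4 - 8)*31)*(-40) = (√(-12)*31)*(-40) = ((2*I*√3)*31)*(-40) = (62*I*√3)*(-40) = -2480*I*√3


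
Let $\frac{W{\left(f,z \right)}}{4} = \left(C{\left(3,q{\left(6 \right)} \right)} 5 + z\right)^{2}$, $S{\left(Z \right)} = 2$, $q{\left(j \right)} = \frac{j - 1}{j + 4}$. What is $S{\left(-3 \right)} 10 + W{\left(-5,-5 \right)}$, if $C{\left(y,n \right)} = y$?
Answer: $420$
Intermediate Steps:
$q{\left(j \right)} = \frac{-1 + j}{4 + j}$
$W{\left(f,z \right)} = 4 \left(15 + z\right)^{2}$ ($W{\left(f,z \right)} = 4 \left(3 \cdot 5 + z\right)^{2} = 4 \left(15 + z\right)^{2}$)
$S{\left(-3 \right)} 10 + W{\left(-5,-5 \right)} = 2 \cdot 10 + 4 \left(15 - 5\right)^{2} = 20 + 4 \cdot 10^{2} = 20 + 4 \cdot 100 = 20 + 400 = 420$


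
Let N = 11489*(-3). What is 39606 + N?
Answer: 5139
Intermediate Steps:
N = -34467
39606 + N = 39606 - 34467 = 5139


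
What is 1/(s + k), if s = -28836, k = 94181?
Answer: 1/65345 ≈ 1.5303e-5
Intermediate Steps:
1/(s + k) = 1/(-28836 + 94181) = 1/65345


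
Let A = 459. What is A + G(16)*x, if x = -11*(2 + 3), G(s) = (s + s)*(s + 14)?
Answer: -52341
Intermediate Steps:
G(s) = 2*s*(14 + s) (G(s) = (2*s)*(14 + s) = 2*s*(14 + s))
x = -55 (x = -11*5 = -55)
A + G(16)*x = 459 + (2*16*(14 + 16))*(-55) = 459 + (2*16*30)*(-55) = 459 + 960*(-55) = 459 - 52800 = -52341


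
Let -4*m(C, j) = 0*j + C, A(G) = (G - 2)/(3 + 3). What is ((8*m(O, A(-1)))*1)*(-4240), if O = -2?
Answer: -16960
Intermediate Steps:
A(G) = -⅓ + G/6 (A(G) = (-2 + G)/6 = (-2 + G)*(⅙) = -⅓ + G/6)
m(C, j) = -C/4 (m(C, j) = -(0*j + C)/4 = -(0 + C)/4 = -C/4)
((8*m(O, A(-1)))*1)*(-4240) = ((8*(-¼*(-2)))*1)*(-4240) = ((8*(½))*1)*(-4240) = (4*1)*(-4240) = 4*(-4240) = -16960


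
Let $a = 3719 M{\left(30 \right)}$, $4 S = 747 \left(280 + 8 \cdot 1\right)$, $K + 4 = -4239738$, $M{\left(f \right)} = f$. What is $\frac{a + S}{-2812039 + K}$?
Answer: $- \frac{165354}{7051781} \approx -0.023449$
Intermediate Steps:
$K = -4239742$ ($K = -4 - 4239738 = -4239742$)
$S = 53784$ ($S = \frac{747 \left(280 + 8 \cdot 1\right)}{4} = \frac{747 \left(280 + 8\right)}{4} = \frac{747 \cdot 288}{4} = \frac{1}{4} \cdot 215136 = 53784$)
$a = 111570$ ($a = 3719 \cdot 30 = 111570$)
$\frac{a + S}{-2812039 + K} = \frac{111570 + 53784}{-2812039 - 4239742} = \frac{165354}{-7051781} = 165354 \left(- \frac{1}{7051781}\right) = - \frac{165354}{7051781}$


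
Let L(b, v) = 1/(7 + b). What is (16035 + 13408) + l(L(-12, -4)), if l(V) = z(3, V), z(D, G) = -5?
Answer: 29438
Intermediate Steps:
l(V) = -5
(16035 + 13408) + l(L(-12, -4)) = (16035 + 13408) - 5 = 29443 - 5 = 29438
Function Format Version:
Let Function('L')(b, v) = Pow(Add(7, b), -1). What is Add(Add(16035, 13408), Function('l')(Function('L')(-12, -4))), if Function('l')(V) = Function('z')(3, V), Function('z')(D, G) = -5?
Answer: 29438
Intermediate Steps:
Function('l')(V) = -5
Add(Add(16035, 13408), Function('l')(Function('L')(-12, -4))) = Add(Add(16035, 13408), -5) = Add(29443, -5) = 29438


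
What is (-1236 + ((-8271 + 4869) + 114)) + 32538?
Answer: 28014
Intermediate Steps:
(-1236 + ((-8271 + 4869) + 114)) + 32538 = (-1236 + (-3402 + 114)) + 32538 = (-1236 - 3288) + 32538 = -4524 + 32538 = 28014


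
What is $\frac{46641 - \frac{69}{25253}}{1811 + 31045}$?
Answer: $\frac{49076046}{34571357} \approx 1.4196$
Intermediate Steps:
$\frac{46641 - \frac{69}{25253}}{1811 + 31045} = \frac{46641 - \frac{69}{25253}}{32856} = \left(46641 - \frac{69}{25253}\right) \frac{1}{32856} = \frac{1177825104}{25253} \cdot \frac{1}{32856} = \frac{49076046}{34571357}$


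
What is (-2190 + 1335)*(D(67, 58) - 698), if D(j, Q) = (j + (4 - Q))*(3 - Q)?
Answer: 1208115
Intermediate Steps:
D(j, Q) = (3 - Q)*(4 + j - Q) (D(j, Q) = (4 + j - Q)*(3 - Q) = (3 - Q)*(4 + j - Q))
(-2190 + 1335)*(D(67, 58) - 698) = (-2190 + 1335)*((12 + 58² - 7*58 + 3*67 - 1*58*67) - 698) = -855*((12 + 3364 - 406 + 201 - 3886) - 698) = -855*(-715 - 698) = -855*(-1413) = 1208115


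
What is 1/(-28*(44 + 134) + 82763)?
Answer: 1/77779 ≈ 1.2857e-5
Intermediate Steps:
1/(-28*(44 + 134) + 82763) = 1/(-28*178 + 82763) = 1/(-4984 + 82763) = 1/77779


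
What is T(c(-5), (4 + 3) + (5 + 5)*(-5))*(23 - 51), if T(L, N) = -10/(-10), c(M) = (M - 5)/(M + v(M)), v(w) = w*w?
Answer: -28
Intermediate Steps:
v(w) = w²
c(M) = (-5 + M)/(M + M²) (c(M) = (M - 5)/(M + M²) = (-5 + M)/(M + M²))
T(L, N) = 1 (T(L, N) = -10*(-⅒) = 1)
T(c(-5), (4 + 3) + (5 + 5)*(-5))*(23 - 51) = 1*(23 - 51) = 1*(-28) = -28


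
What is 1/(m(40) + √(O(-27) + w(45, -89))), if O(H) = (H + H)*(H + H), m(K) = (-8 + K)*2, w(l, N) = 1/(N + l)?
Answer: 2816/51921 - 2*√1411333/51921 ≈ 0.0084746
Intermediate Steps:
m(K) = -16 + 2*K
O(H) = 4*H² (O(H) = (2*H)*(2*H) = 4*H²)
1/(m(40) + √(O(-27) + w(45, -89))) = 1/((-16 + 2*40) + √(4*(-27)² + 1/(-89 + 45))) = 1/((-16 + 80) + √(4*729 + 1/(-44))) = 1/(64 + √(2916 - 1/44)) = 1/(64 + √(128303/44)) = 1/(64 + √1411333/22)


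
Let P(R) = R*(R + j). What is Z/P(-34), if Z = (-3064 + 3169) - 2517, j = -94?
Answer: -603/1088 ≈ -0.55423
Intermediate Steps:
P(R) = R*(-94 + R) (P(R) = R*(R - 94) = R*(-94 + R))
Z = -2412 (Z = 105 - 2517 = -2412)
Z/P(-34) = -2412*(-1/(34*(-94 - 34))) = -2412/((-34*(-128))) = -2412/4352 = -2412*1/4352 = -603/1088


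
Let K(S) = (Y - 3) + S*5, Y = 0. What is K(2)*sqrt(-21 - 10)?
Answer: 7*I*sqrt(31) ≈ 38.974*I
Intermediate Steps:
K(S) = -3 + 5*S (K(S) = (0 - 3) + S*5 = -3 + 5*S)
K(2)*sqrt(-21 - 10) = (-3 + 5*2)*sqrt(-21 - 10) = (-3 + 10)*sqrt(-31) = 7*(I*sqrt(31)) = 7*I*sqrt(31)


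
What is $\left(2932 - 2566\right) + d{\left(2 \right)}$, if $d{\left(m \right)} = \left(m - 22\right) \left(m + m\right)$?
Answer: $286$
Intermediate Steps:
$d{\left(m \right)} = 2 m \left(-22 + m\right)$ ($d{\left(m \right)} = \left(-22 + m\right) 2 m = 2 m \left(-22 + m\right)$)
$\left(2932 - 2566\right) + d{\left(2 \right)} = \left(2932 - 2566\right) + 2 \cdot 2 \left(-22 + 2\right) = 366 + 2 \cdot 2 \left(-20\right) = 366 - 80 = 286$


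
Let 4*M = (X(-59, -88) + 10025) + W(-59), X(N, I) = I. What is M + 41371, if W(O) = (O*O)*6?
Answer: 196307/4 ≈ 49077.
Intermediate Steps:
W(O) = 6*O² (W(O) = O²*6 = 6*O²)
M = 30823/4 (M = ((-88 + 10025) + 6*(-59)²)/4 = (9937 + 6*3481)/4 = (9937 + 20886)/4 = (¼)*30823 = 30823/4 ≈ 7705.8)
M + 41371 = 30823/4 + 41371 = 196307/4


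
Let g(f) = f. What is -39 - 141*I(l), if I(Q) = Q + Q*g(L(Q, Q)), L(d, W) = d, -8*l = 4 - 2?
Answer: -201/16 ≈ -12.563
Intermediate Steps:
l = -¼ (l = -(4 - 2)/8 = -⅛*2 = -¼ ≈ -0.25000)
I(Q) = Q + Q² (I(Q) = Q + Q*Q = Q + Q²)
-39 - 141*I(l) = -39 - (-141)*(1 - ¼)/4 = -39 - (-141)*3/(4*4) = -39 - 141*(-3/16) = -39 + 423/16 = -201/16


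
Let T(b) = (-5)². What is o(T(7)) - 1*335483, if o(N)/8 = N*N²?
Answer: -210483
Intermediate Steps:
T(b) = 25
o(N) = 8*N³ (o(N) = 8*(N*N²) = 8*N³)
o(T(7)) - 1*335483 = 8*25³ - 1*335483 = 8*15625 - 335483 = 125000 - 335483 = -210483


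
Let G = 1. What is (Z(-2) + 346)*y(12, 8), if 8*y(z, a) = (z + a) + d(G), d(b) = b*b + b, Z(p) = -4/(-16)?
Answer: 15235/16 ≈ 952.19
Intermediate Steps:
Z(p) = ¼ (Z(p) = -4*(-1/16) = ¼)
d(b) = b + b² (d(b) = b² + b = b + b²)
y(z, a) = ¼ + a/8 + z/8 (y(z, a) = ((z + a) + 1*(1 + 1))/8 = ((a + z) + 1*2)/8 = ((a + z) + 2)/8 = (2 + a + z)/8 = ¼ + a/8 + z/8)
(Z(-2) + 346)*y(12, 8) = (¼ + 346)*(¼ + (⅛)*8 + (⅛)*12) = 1385*(¼ + 1 + 3/2)/4 = (1385/4)*(11/4) = 15235/16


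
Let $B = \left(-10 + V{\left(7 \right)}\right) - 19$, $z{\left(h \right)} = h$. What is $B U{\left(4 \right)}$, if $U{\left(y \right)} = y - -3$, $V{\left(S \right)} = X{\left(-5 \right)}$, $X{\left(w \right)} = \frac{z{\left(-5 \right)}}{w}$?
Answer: $-196$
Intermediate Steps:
$X{\left(w \right)} = - \frac{5}{w}$
$V{\left(S \right)} = 1$ ($V{\left(S \right)} = - \frac{5}{-5} = \left(-5\right) \left(- \frac{1}{5}\right) = 1$)
$B = -28$ ($B = \left(-10 + 1\right) - 19 = -9 - 19 = -28$)
$U{\left(y \right)} = 3 + y$ ($U{\left(y \right)} = y + 3 = 3 + y$)
$B U{\left(4 \right)} = - 28 \left(3 + 4\right) = \left(-28\right) 7 = -196$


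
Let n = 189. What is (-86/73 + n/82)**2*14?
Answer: 318465175/17916098 ≈ 17.775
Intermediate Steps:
(-86/73 + n/82)**2*14 = (-86/73 + 189/82)**2*14 = (6745/5986)**2*14 = (45495025/35832196)*14 = 318465175/17916098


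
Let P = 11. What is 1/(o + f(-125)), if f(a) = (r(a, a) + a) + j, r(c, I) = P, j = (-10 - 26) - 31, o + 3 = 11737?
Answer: 1/11553 ≈ 8.6558e-5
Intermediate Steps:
o = 11734 (o = -3 + 11737 = 11734)
j = -67 (j = -36 - 31 = -67)
r(c, I) = 11
f(a) = -56 + a (f(a) = (11 + a) - 67 = -56 + a)
1/(o + f(-125)) = 1/(11734 + (-56 - 125)) = 1/(11734 - 181) = 1/11553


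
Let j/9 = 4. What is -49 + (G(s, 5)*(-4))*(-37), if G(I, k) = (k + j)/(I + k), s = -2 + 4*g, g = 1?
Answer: 5725/7 ≈ 817.86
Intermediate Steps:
j = 36 (j = 9*4 = 36)
s = 2 (s = -2 + 4*1 = -2 + 4 = 2)
G(I, k) = (36 + k)/(I + k) (G(I, k) = (k + 36)/(I + k) = (36 + k)/(I + k))
-49 + (G(s, 5)*(-4))*(-37) = -49 + (((36 + 5)/(2 + 5))*(-4))*(-37) = -49 + ((41/7)*(-4))*(-37) = -49 - 164/7*(-37) = -49 + 6068/7 = 5725/7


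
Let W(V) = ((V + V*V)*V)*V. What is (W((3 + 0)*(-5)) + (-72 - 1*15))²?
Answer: 2224348569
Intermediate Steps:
W(V) = V²*(V + V²) (W(V) = ((V + V²)*V)*V = (V*(V + V²))*V = V²*(V + V²))
(W((3 + 0)*(-5)) + (-72 - 1*15))² = (((3 + 0)*(-5))³*(1 + (3 + 0)*(-5)) + (-72 - 1*15))² = ((3*(-5))³*(1 + 3*(-5)) + (-72 - 15))² = ((-15)³*(1 - 15) - 87)² = (-3375*(-14) - 87)² = (47250 - 87)² = 47163² = 2224348569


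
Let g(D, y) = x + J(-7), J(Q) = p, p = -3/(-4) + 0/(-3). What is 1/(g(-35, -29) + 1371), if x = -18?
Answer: 4/5415 ≈ 0.00073869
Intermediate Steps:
p = 3/4 (p = -3*(-1/4) + 0*(-1/3) = 3/4 + 0 = 3/4 ≈ 0.75000)
J(Q) = 3/4
g(D, y) = -69/4 (g(D, y) = -18 + 3/4 = -69/4)
1/(g(-35, -29) + 1371) = 1/(-69/4 + 1371) = 1/(5415/4) = 4/5415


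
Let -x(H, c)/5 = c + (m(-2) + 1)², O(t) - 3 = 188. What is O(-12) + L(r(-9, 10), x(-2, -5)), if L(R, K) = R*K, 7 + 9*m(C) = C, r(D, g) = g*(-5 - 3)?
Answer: -1809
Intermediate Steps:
r(D, g) = -8*g (r(D, g) = g*(-8) = -8*g)
m(C) = -7/9 + C/9
O(t) = 191 (O(t) = 3 + 188 = 191)
x(H, c) = -5*c (x(H, c) = -5*(c + ((-7/9 + (⅑)*(-2)) + 1)²) = -5*(c + ((-7/9 - 2/9) + 1)²) = -5*(c + (-1 + 1)²) = -5*(c + 0²) = -5*(c + 0) = -5*c)
L(R, K) = K*R
O(-12) + L(r(-9, 10), x(-2, -5)) = 191 + (-5*(-5))*(-8*10) = 191 + 25*(-80) = 191 - 2000 = -1809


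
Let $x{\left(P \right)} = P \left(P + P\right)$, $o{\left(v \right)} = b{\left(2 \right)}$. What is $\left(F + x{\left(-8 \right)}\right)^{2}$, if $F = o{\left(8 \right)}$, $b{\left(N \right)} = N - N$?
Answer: $16384$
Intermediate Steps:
$b{\left(N \right)} = 0$
$o{\left(v \right)} = 0$
$F = 0$
$x{\left(P \right)} = 2 P^{2}$ ($x{\left(P \right)} = P 2 P = 2 P^{2}$)
$\left(F + x{\left(-8 \right)}\right)^{2} = \left(0 + 2 \left(-8\right)^{2}\right)^{2} = \left(0 + 2 \cdot 64\right)^{2} = \left(0 + 128\right)^{2} = 128^{2} = 16384$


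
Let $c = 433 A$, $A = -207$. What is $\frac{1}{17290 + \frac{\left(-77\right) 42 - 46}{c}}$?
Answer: $\frac{89631}{1549723270} \approx 5.7837 \cdot 10^{-5}$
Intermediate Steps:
$c = -89631$ ($c = 433 \left(-207\right) = -89631$)
$\frac{1}{17290 + \frac{\left(-77\right) 42 - 46}{c}} = \frac{1}{17290 + \frac{\left(-77\right) 42 - 46}{-89631}} = \frac{1}{17290 + \left(-3234 + \left(-57 + 11\right)\right) \left(- \frac{1}{89631}\right)} = \frac{1}{17290 + \left(-3234 - 46\right) \left(- \frac{1}{89631}\right)} = \frac{1}{17290 - - \frac{3280}{89631}} = \frac{1}{17290 + \frac{3280}{89631}} = \frac{1}{\frac{1549723270}{89631}} = \frac{89631}{1549723270}$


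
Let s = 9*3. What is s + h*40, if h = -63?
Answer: -2493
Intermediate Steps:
s = 27
s + h*40 = 27 - 63*40 = 27 - 2520 = -2493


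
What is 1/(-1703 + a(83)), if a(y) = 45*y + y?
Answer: 1/2115 ≈ 0.00047281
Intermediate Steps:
a(y) = 46*y
1/(-1703 + a(83)) = 1/(-1703 + 46*83) = 1/(-1703 + 3818) = 1/2115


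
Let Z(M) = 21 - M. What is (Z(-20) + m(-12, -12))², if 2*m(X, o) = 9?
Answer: 8281/4 ≈ 2070.3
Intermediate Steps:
m(X, o) = 9/2 (m(X, o) = (½)*9 = 9/2)
(Z(-20) + m(-12, -12))² = ((21 - 1*(-20)) + 9/2)² = ((21 + 20) + 9/2)² = (41 + 9/2)² = (91/2)² = 8281/4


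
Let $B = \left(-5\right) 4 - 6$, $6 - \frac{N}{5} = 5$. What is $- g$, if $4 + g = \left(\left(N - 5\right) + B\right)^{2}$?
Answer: $-672$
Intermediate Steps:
$N = 5$ ($N = 30 - 25 = 5$)
$B = -26$ ($B = -20 - 6 = -26$)
$g = 672$ ($g = -4 + \left(\left(5 - 5\right) - 26\right)^{2} = -4 + \left(0 - 26\right)^{2} = -4 + \left(-26\right)^{2} = -4 + 676 = 672$)
$- g = \left(-1\right) 672 = -672$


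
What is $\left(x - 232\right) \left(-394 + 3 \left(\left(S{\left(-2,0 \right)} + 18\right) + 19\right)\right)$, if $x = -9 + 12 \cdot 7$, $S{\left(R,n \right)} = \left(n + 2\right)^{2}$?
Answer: $42547$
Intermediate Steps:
$S{\left(R,n \right)} = \left(2 + n\right)^{2}$
$x = 75$ ($x = -9 + 84 = 75$)
$\left(x - 232\right) \left(-394 + 3 \left(\left(S{\left(-2,0 \right)} + 18\right) + 19\right)\right) = \left(75 - 232\right) \left(-394 + 3 \left(\left(\left(2 + 0\right)^{2} + 18\right) + 19\right)\right) = - 157 \left(-394 + 3 \left(\left(2^{2} + 18\right) + 19\right)\right) = - 157 \left(-394 + 3 \left(\left(4 + 18\right) + 19\right)\right) = - 157 \left(-394 + 3 \left(22 + 19\right)\right) = - 157 \left(-394 + 3 \cdot 41\right) = - 157 \left(-394 + 123\right) = \left(-157\right) \left(-271\right) = 42547$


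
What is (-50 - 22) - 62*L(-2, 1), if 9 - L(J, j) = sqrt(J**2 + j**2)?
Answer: -630 + 62*sqrt(5) ≈ -491.36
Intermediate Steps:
L(J, j) = 9 - sqrt(J**2 + j**2)
(-50 - 22) - 62*L(-2, 1) = (-50 - 22) - 62*(9 - sqrt((-2)**2 + 1**2)) = -72 - 62*(9 - sqrt(4 + 1)) = -72 - 62*(9 - sqrt(5)) = -72 + (-558 + 62*sqrt(5)) = -630 + 62*sqrt(5)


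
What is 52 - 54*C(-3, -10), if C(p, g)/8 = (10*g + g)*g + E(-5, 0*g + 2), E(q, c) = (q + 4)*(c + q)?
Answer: -476444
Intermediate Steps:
E(q, c) = (4 + q)*(c + q)
C(p, g) = 24 + 88*g**2 (C(p, g) = 8*((10*g + g)*g + ((-5)**2 + 4*(0*g + 2) + 4*(-5) + (0*g + 2)*(-5))) = 8*((11*g)*g + (25 + 4*(0 + 2) - 20 + (0 + 2)*(-5))) = 8*(11*g**2 + (25 + 4*2 - 20 + 2*(-5))) = 8*(11*g**2 + (25 + 8 - 20 - 10)) = 8*(11*g**2 + 3) = 8*(3 + 11*g**2) = 24 + 88*g**2)
52 - 54*C(-3, -10) = 52 - 54*(24 + 88*(-10)**2) = 52 - 54*(24 + 88*100) = 52 - 54*(24 + 8800) = 52 - 54*8824 = 52 - 476496 = -476444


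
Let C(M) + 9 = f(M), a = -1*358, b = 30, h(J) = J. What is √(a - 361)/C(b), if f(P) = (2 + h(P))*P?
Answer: I*√719/951 ≈ 0.028196*I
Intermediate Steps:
a = -358
f(P) = P*(2 + P) (f(P) = (2 + P)*P = P*(2 + P))
C(M) = -9 + M*(2 + M)
√(a - 361)/C(b) = √(-358 - 361)/(-9 + 30*(2 + 30)) = √(-719)/(-9 + 30*32) = (I*√719)/(-9 + 960) = (I*√719)/951 = (I*√719)*(1/951) = I*√719/951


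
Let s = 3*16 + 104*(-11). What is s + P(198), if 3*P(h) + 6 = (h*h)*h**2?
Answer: 512316774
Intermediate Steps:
P(h) = -2 + h**4/3 (P(h) = -2 + ((h*h)*h**2)/3 = -2 + (h**2*h**2)/3 = -2 + h**4/3)
s = -1096 (s = 48 - 1144 = -1096)
s + P(198) = -1096 + (-2 + (1/3)*198**4) = -1096 + (-2 + (1/3)*1536953616) = -1096 + (-2 + 512317872) = -1096 + 512317870 = 512316774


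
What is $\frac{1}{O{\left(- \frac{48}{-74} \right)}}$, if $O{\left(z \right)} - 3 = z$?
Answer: $\frac{37}{135} \approx 0.27407$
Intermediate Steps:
$O{\left(z \right)} = 3 + z$
$\frac{1}{O{\left(- \frac{48}{-74} \right)}} = \frac{1}{3 - \frac{48}{-74}} = \frac{1}{3 - - \frac{24}{37}} = \frac{1}{3 + \frac{24}{37}} = \frac{1}{\frac{135}{37}} = \frac{37}{135}$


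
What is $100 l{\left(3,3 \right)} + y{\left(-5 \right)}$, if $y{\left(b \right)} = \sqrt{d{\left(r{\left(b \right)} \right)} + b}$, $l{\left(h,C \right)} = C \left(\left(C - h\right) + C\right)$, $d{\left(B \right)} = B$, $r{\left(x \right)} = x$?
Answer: $900 + i \sqrt{10} \approx 900.0 + 3.1623 i$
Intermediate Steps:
$l{\left(h,C \right)} = C \left(- h + 2 C\right)$
$y{\left(b \right)} = \sqrt{2} \sqrt{b}$ ($y{\left(b \right)} = \sqrt{b + b} = \sqrt{2 b} = \sqrt{2} \sqrt{b}$)
$100 l{\left(3,3 \right)} + y{\left(-5 \right)} = 100 \cdot 3 \left(\left(-1\right) 3 + 2 \cdot 3\right) + \sqrt{2} \sqrt{-5} = 100 \cdot 3 \left(-3 + 6\right) + \sqrt{2} i \sqrt{5} = 100 \cdot 3 \cdot 3 + i \sqrt{10} = 100 \cdot 9 + i \sqrt{10} = 900 + i \sqrt{10}$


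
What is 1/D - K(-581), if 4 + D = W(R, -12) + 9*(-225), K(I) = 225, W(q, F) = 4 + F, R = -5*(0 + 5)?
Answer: -458326/2037 ≈ -225.00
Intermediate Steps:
R = -25 (R = -5*5 = -25)
D = -2037 (D = -4 + ((4 - 12) + 9*(-225)) = -4 + (-8 - 2025) = -4 - 2033 = -2037)
1/D - K(-581) = 1/(-2037) - 1*225 = -1/2037 - 225 = -458326/2037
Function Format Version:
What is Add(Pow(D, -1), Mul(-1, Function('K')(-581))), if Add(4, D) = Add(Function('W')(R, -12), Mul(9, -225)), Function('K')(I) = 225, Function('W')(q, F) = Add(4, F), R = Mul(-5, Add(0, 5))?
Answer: Rational(-458326, 2037) ≈ -225.00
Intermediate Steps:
R = -25 (R = Mul(-5, 5) = -25)
D = -2037 (D = Add(-4, Add(Add(4, -12), Mul(9, -225))) = Add(-4, Add(-8, -2025)) = Add(-4, -2033) = -2037)
Add(Pow(D, -1), Mul(-1, Function('K')(-581))) = Add(Pow(-2037, -1), Mul(-1, 225)) = Add(Rational(-1, 2037), -225) = Rational(-458326, 2037)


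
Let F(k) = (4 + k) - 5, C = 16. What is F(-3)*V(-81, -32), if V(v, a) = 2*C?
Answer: -128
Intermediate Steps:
F(k) = -1 + k
V(v, a) = 32 (V(v, a) = 2*16 = 32)
F(-3)*V(-81, -32) = (-1 - 3)*32 = -4*32 = -128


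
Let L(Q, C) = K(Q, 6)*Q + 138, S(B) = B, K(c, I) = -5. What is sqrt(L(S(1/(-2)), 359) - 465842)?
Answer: I*sqrt(1862806)/2 ≈ 682.42*I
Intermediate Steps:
L(Q, C) = 138 - 5*Q (L(Q, C) = -5*Q + 138 = 138 - 5*Q)
sqrt(L(S(1/(-2)), 359) - 465842) = sqrt((138 - 5/(-2)) - 465842) = sqrt((138 - 5*(-1/2)) - 465842) = sqrt((138 + 5/2) - 465842) = sqrt(281/2 - 465842) = sqrt(-931403/2) = I*sqrt(1862806)/2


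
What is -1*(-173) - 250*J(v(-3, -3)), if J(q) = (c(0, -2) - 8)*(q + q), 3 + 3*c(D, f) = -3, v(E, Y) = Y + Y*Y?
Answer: 30173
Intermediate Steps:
v(E, Y) = Y + Y²
c(D, f) = -2 (c(D, f) = -1 + (⅓)*(-3) = -1 - 1 = -2)
J(q) = -20*q (J(q) = (-2 - 8)*(q + q) = -20*q)
-1*(-173) - 250*J(v(-3, -3)) = -1*(-173) - (-5000)*(-3*(1 - 3)) = 173 - (-5000)*(-3*(-2)) = 173 - (-5000)*6 = 173 - 250*(-120) = 173 + 30000 = 30173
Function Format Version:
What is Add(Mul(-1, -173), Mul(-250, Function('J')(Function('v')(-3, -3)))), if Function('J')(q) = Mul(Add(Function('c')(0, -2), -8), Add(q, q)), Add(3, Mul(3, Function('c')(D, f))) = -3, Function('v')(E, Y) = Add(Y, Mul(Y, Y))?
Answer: 30173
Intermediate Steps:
Function('v')(E, Y) = Add(Y, Pow(Y, 2))
Function('c')(D, f) = -2 (Function('c')(D, f) = Add(-1, Mul(Rational(1, 3), -3)) = Add(-1, -1) = -2)
Function('J')(q) = Mul(-20, q) (Function('J')(q) = Mul(Add(-2, -8), Add(q, q)) = Mul(-10, Mul(2, q)) = Mul(-20, q))
Add(Mul(-1, -173), Mul(-250, Function('J')(Function('v')(-3, -3)))) = Add(Mul(-1, -173), Mul(-250, Mul(-20, Mul(-3, Add(1, -3))))) = Add(173, Mul(-250, Mul(-20, Mul(-3, -2)))) = Add(173, Mul(-250, Mul(-20, 6))) = Add(173, Mul(-250, -120)) = Add(173, 30000) = 30173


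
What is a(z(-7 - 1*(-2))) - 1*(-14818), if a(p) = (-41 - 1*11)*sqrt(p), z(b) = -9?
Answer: 14818 - 156*I ≈ 14818.0 - 156.0*I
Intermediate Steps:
a(p) = -52*sqrt(p) (a(p) = (-41 - 11)*sqrt(p) = -52*sqrt(p))
a(z(-7 - 1*(-2))) - 1*(-14818) = -156*I - 1*(-14818) = -156*I + 14818 = 14818 - 156*I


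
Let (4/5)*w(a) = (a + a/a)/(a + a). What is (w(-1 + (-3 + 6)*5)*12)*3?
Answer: 675/28 ≈ 24.107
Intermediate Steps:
w(a) = 5*(1 + a)/(8*a) (w(a) = 5*((a + a/a)/(a + a))/4 = 5*((a + 1)/((2*a)))/4 = 5*((1 + a)*(1/(2*a)))/4 = 5*((1 + a)/(2*a))/4 = 5*(1 + a)/(8*a))
(w(-1 + (-3 + 6)*5)*12)*3 = ((5*(1 + (-1 + (-3 + 6)*5))/(8*(-1 + (-3 + 6)*5)))*12)*3 = ((5*(1 + (-1 + 3*5))/(8*(-1 + 3*5)))*12)*3 = ((5*(1 + (-1 + 15))/(8*(-1 + 15)))*12)*3 = (((5/8)*(1 + 14)/14)*12)*3 = (((5/8)*(1/14)*15)*12)*3 = ((75/112)*12)*3 = (225/28)*3 = 675/28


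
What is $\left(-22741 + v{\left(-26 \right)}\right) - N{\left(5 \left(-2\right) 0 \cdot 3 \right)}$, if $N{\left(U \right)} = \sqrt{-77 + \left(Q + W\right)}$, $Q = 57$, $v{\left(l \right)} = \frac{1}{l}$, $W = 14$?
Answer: $- \frac{591267}{26} - i \sqrt{6} \approx -22741.0 - 2.4495 i$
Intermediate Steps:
$N{\left(U \right)} = i \sqrt{6}$ ($N{\left(U \right)} = \sqrt{-77 + \left(57 + 14\right)} = \sqrt{-77 + 71} = \sqrt{-6} = i \sqrt{6}$)
$\left(-22741 + v{\left(-26 \right)}\right) - N{\left(5 \left(-2\right) 0 \cdot 3 \right)} = \left(-22741 + \frac{1}{-26}\right) - i \sqrt{6} = \left(-22741 - \frac{1}{26}\right) - i \sqrt{6} = - \frac{591267}{26} - i \sqrt{6}$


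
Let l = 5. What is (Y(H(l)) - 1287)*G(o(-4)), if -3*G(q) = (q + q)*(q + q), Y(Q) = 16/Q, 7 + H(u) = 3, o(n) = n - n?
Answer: 0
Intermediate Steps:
o(n) = 0
H(u) = -4 (H(u) = -7 + 3 = -4)
G(q) = -4*q²/3 (G(q) = -(q + q)*(q + q)/3 = -2*q*2*q/3 = -4*q²/3)
(Y(H(l)) - 1287)*G(o(-4)) = (16/(-4) - 1287)*(-4/3*0²) = (16*(-¼) - 1287)*(-4/3*0) = (-4 - 1287)*0 = -1291*0 = 0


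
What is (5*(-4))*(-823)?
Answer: 16460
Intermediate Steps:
(5*(-4))*(-823) = -20*(-823) = 16460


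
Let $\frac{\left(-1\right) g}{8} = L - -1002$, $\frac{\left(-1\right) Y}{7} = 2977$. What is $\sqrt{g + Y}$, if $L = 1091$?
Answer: $7 i \sqrt{767} \approx 193.86 i$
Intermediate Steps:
$Y = -20839$ ($Y = \left(-7\right) 2977 = -20839$)
$g = -16744$ ($g = - 8 \left(1091 - -1002\right) = - 8 \left(1091 + 1002\right) = \left(-8\right) 2093 = -16744$)
$\sqrt{g + Y} = \sqrt{-16744 - 20839} = \sqrt{-37583} = 7 i \sqrt{767}$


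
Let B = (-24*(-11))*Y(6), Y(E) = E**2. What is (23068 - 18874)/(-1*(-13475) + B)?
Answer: 4194/22979 ≈ 0.18251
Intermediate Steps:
B = 9504 (B = -24*(-11)*6**2 = 264*36 = 9504)
(23068 - 18874)/(-1*(-13475) + B) = (23068 - 18874)/(-1*(-13475) + 9504) = 4194/(13475 + 9504) = 4194/22979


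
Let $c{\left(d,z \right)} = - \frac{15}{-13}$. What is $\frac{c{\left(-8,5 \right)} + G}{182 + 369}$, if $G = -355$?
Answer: $- \frac{4600}{7163} \approx -0.64219$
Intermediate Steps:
$c{\left(d,z \right)} = \frac{15}{13}$ ($c{\left(d,z \right)} = \left(-15\right) \left(- \frac{1}{13}\right) = \frac{15}{13}$)
$\frac{c{\left(-8,5 \right)} + G}{182 + 369} = \frac{\frac{15}{13} - 355}{182 + 369} = - \frac{4600}{13 \cdot 551} = \left(- \frac{4600}{13}\right) \frac{1}{551} = - \frac{4600}{7163}$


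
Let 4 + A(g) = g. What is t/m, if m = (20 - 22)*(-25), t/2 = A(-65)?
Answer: -69/25 ≈ -2.7600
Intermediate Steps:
A(g) = -4 + g
t = -138 (t = 2*(-4 - 65) = 2*(-69) = -138)
m = 50 (m = -2*(-25) = 50)
t/m = -138/50 = -138*1/50 = -69/25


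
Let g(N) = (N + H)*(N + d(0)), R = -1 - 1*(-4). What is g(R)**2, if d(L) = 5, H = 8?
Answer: 7744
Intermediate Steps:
R = 3 (R = -1 + 4 = 3)
g(N) = (5 + N)*(8 + N) (g(N) = (N + 8)*(N + 5) = (8 + N)*(5 + N) = (5 + N)*(8 + N))
g(R)**2 = (40 + 3**2 + 13*3)**2 = (40 + 9 + 39)**2 = 88**2 = 7744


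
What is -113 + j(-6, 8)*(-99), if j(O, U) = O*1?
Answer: 481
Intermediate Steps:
j(O, U) = O
-113 + j(-6, 8)*(-99) = -113 - 6*(-99) = -113 + 594 = 481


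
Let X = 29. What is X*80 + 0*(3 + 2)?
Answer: 2320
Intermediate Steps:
X*80 + 0*(3 + 2) = 29*80 + 0*(3 + 2) = 2320 + 0*5 = 2320 + 0 = 2320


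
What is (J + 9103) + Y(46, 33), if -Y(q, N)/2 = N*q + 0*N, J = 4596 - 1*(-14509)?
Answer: 25172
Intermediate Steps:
J = 19105 (J = 4596 + 14509 = 19105)
Y(q, N) = -2*N*q (Y(q, N) = -2*(N*q + 0*N) = -2*(N*q + 0) = -2*N*q)
(J + 9103) + Y(46, 33) = (19105 + 9103) - 2*33*46 = 28208 - 3036 = 25172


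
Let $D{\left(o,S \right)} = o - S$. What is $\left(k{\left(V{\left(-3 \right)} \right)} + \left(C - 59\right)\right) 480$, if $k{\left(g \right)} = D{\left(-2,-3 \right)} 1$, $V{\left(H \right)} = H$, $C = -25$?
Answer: $-39840$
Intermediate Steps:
$k{\left(g \right)} = 1$ ($k{\left(g \right)} = \left(-2 - -3\right) 1 = \left(-2 + 3\right) 1 = 1 \cdot 1 = 1$)
$\left(k{\left(V{\left(-3 \right)} \right)} + \left(C - 59\right)\right) 480 = \left(1 - 84\right) 480 = \left(-83\right) 480 = -39840$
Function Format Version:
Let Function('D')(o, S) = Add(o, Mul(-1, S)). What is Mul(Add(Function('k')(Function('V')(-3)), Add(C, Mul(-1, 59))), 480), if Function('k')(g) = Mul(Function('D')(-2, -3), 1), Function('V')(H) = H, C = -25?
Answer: -39840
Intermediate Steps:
Function('k')(g) = 1 (Function('k')(g) = Mul(Add(-2, Mul(-1, -3)), 1) = Mul(Add(-2, 3), 1) = Mul(1, 1) = 1)
Mul(Add(Function('k')(Function('V')(-3)), Add(C, Mul(-1, 59))), 480) = Mul(Add(1, Add(-25, Mul(-1, 59))), 480) = Mul(Add(1, Add(-25, -59)), 480) = Mul(Add(1, -84), 480) = Mul(-83, 480) = -39840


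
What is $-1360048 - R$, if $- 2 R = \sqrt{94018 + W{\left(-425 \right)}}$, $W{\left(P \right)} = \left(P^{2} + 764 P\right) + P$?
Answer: $-1360048 + \frac{i \sqrt{50482}}{2} \approx -1.36 \cdot 10^{6} + 112.34 i$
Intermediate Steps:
$W{\left(P \right)} = P^{2} + 765 P$
$R = - \frac{i \sqrt{50482}}{2}$ ($R = - \frac{\sqrt{94018 - 425 \left(765 - 425\right)}}{2} = - \frac{\sqrt{94018 - 144500}}{2} = - \frac{\sqrt{-50482}}{2} = - \frac{i \sqrt{50482}}{2} \approx - 112.34 i$)
$-1360048 - R = -1360048 - - \frac{i \sqrt{50482}}{2} = -1360048 + \frac{i \sqrt{50482}}{2}$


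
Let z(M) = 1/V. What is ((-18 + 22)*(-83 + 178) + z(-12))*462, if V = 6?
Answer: 175637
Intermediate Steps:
z(M) = ⅙ (z(M) = 1/6 = ⅙)
((-18 + 22)*(-83 + 178) + z(-12))*462 = ((-18 + 22)*(-83 + 178) + ⅙)*462 = (4*95 + ⅙)*462 = (380 + ⅙)*462 = (2281/6)*462 = 175637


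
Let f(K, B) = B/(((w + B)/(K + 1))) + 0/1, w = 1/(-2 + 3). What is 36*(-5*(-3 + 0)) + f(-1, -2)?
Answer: 540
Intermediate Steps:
w = 1 (w = 1/1 = 1)
f(K, B) = B*(1 + K)/(1 + B) (f(K, B) = B/(((1 + B)/(K + 1))) + 0/1 = B/(((1 + B)/(1 + K))) + 0*1 = B/(((1 + B)/(1 + K))) + 0 = B*((1 + K)/(1 + B)) + 0 = B*(1 + K)/(1 + B) + 0 = B*(1 + K)/(1 + B))
36*(-5*(-3 + 0)) + f(-1, -2) = 36*(-5*(-3 + 0)) - 2*(1 - 1)/(1 - 2) = 36*(-5*(-3)) - 2*0/(-1) = 36*15 - 2*(-1)*0 = 540 + 0 = 540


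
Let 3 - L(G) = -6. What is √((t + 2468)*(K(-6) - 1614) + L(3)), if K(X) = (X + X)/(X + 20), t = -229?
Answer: 3*I*√19685239/7 ≈ 1901.5*I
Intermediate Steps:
K(X) = 2*X/(20 + X) (K(X) = (2*X)/(20 + X) = 2*X/(20 + X))
L(G) = 9 (L(G) = 3 - 1*(-6) = 3 + 6 = 9)
√((t + 2468)*(K(-6) - 1614) + L(3)) = √((-229 + 2468)*(2*(-6)/(20 - 6) - 1614) + 9) = √(2239*(2*(-6)/14 - 1614) + 9) = √(2239*(2*(-6)*(1/14) - 1614) + 9) = √(2239*(-6/7 - 1614) + 9) = √(2239*(-11304/7) + 9) = √(-25309656/7 + 9) = √(-25309593/7) = 3*I*√19685239/7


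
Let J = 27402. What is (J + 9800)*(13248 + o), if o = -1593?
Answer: 433589310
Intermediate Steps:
(J + 9800)*(13248 + o) = (27402 + 9800)*(13248 - 1593) = 37202*11655 = 433589310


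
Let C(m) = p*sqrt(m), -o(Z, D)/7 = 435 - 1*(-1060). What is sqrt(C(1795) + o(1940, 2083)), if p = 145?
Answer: sqrt(-10465 + 145*sqrt(1795)) ≈ 65.74*I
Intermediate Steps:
o(Z, D) = -10465 (o(Z, D) = -7*(435 - 1*(-1060)) = -7*(435 + 1060) = -7*1495 = -10465)
C(m) = 145*sqrt(m)
sqrt(C(1795) + o(1940, 2083)) = sqrt(145*sqrt(1795) - 10465) = sqrt(-10465 + 145*sqrt(1795))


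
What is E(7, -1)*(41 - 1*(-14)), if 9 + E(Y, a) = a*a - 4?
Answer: -660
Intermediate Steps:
E(Y, a) = -13 + a² (E(Y, a) = -9 + (a*a - 4) = -9 + (a² - 4) = -9 + (-4 + a²) = -13 + a²)
E(7, -1)*(41 - 1*(-14)) = (-13 + (-1)²)*(41 - 1*(-14)) = (-13 + 1)*(41 + 14) = -12*55 = -660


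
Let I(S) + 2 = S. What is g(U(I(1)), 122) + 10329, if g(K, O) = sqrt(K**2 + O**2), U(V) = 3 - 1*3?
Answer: 10451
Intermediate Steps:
I(S) = -2 + S
U(V) = 0 (U(V) = 3 - 3 = 0)
g(U(I(1)), 122) + 10329 = sqrt(0**2 + 122**2) + 10329 = sqrt(0 + 14884) + 10329 = sqrt(14884) + 10329 = 122 + 10329 = 10451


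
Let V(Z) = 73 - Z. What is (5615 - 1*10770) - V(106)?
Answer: -5122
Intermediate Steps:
(5615 - 1*10770) - V(106) = (5615 - 1*10770) - (73 - 1*106) = (5615 - 10770) - (73 - 106) = -5155 - 1*(-33) = -5155 + 33 = -5122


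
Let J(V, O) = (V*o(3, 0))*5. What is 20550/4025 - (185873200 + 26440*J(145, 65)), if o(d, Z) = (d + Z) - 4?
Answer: -26839375378/161 ≈ -1.6670e+8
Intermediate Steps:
o(d, Z) = -4 + Z + d (o(d, Z) = (Z + d) - 4 = -4 + Z + d)
J(V, O) = -5*V (J(V, O) = (V*(-4 + 0 + 3))*5 = (V*(-1))*5 = -V*5 = -5*V)
20550/4025 - (185873200 + 26440*J(145, 65)) = 20550/4025 - 26440/(1/(7030 - 5*145)) = 20550*(1/4025) - 26440/(1/(7030 - 725)) = 822/161 - 26440/(1/6305) = 822/161 - 26440/1/6305 = 822/161 - 26440*6305 = 822/161 - 166704200 = -26839375378/161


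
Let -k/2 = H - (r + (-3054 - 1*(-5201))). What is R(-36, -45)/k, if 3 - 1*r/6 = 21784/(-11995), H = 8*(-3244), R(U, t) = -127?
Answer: -1523365/674788238 ≈ -0.0022575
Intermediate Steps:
H = -25952
r = 346614/11995 (r = 18 - 130704/(-11995) = 18 - 130704*(-1)/11995 = 18 - 6*(-21784/11995) = 18 + 130704/11995 = 346614/11995 ≈ 28.897)
k = 674788238/11995 (k = -2*(-25952 - (346614/11995 + (-3054 - 1*(-5201)))) = -2*(-25952 - (346614/11995 + (-3054 + 5201))) = -2*(-25952 - (346614/11995 + 2147)) = -2*(-25952 - 1*26099879/11995) = -2*(-25952 - 26099879/11995) = -2*(-337394119/11995) = 674788238/11995 ≈ 56256.)
R(-36, -45)/k = -127/674788238/11995 = -127*11995/674788238 = -1523365/674788238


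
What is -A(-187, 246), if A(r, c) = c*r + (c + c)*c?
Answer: -75030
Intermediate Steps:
A(r, c) = 2*c² + c*r (A(r, c) = c*r + (2*c)*c = c*r + 2*c² = 2*c² + c*r)
-A(-187, 246) = -246*(-187 + 2*246) = -246*(-187 + 492) = -246*305 = -1*75030 = -75030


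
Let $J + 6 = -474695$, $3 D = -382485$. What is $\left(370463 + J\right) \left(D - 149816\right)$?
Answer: $28906344018$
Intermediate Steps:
$D = -127495$ ($D = \frac{1}{3} \left(-382485\right) = -127495$)
$J = -474701$ ($J = -6 - 474695 = -474701$)
$\left(370463 + J\right) \left(D - 149816\right) = \left(370463 - 474701\right) \left(-127495 - 149816\right) = \left(-104238\right) \left(-277311\right) = 28906344018$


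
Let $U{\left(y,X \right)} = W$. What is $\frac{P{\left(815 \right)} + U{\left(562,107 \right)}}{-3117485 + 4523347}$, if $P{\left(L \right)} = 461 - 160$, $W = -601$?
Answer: $- \frac{150}{702931} \approx -0.00021339$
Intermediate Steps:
$U{\left(y,X \right)} = -601$
$P{\left(L \right)} = 301$ ($P{\left(L \right)} = 461 - 160 = 301$)
$\frac{P{\left(815 \right)} + U{\left(562,107 \right)}}{-3117485 + 4523347} = \frac{301 - 601}{-3117485 + 4523347} = - \frac{300}{1405862} = \left(-300\right) \frac{1}{1405862} = - \frac{150}{702931}$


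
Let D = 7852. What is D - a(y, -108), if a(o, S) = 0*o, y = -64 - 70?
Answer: 7852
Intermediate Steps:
y = -134
a(o, S) = 0
D - a(y, -108) = 7852 - 1*0 = 7852 + 0 = 7852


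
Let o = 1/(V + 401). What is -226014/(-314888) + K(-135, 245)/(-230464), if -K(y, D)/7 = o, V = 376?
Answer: 722722294993/1006913578944 ≈ 0.71776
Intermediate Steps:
o = 1/777 (o = 1/(376 + 401) = 1/777 ≈ 0.0012870)
K(y, D) = -1/111 (K(y, D) = -7*1/777 = -1/111)
-226014/(-314888) + K(-135, 245)/(-230464) = -226014/(-314888) - 1/111/(-230464) = -226014*(-1/314888) - 1/111*(-1/230464) = 113007/157444 + 1/25581504 = 722722294993/1006913578944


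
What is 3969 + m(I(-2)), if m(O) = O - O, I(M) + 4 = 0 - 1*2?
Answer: 3969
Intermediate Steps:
I(M) = -6 (I(M) = -4 + (0 - 1*2) = -4 + (0 - 2) = -4 - 2 = -6)
m(O) = 0
3969 + m(I(-2)) = 3969 + 0 = 3969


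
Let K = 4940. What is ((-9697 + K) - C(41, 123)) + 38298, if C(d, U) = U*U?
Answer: 18412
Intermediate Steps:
C(d, U) = U²
((-9697 + K) - C(41, 123)) + 38298 = ((-9697 + 4940) - 1*123²) + 38298 = (-4757 - 1*15129) + 38298 = (-4757 - 15129) + 38298 = -19886 + 38298 = 18412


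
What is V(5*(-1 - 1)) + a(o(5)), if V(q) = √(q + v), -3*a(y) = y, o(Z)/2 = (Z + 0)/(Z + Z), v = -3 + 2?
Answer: -⅓ + I*√11 ≈ -0.33333 + 3.3166*I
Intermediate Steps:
v = -1
o(Z) = 1 (o(Z) = 2*((Z + 0)/(Z + Z)) = 2*(Z/((2*Z))) = 2*(Z*(1/(2*Z))) = 2*(½) = 1)
a(y) = -y/3
V(q) = √(-1 + q) (V(q) = √(q - 1) = √(-1 + q))
V(5*(-1 - 1)) + a(o(5)) = √(-1 + 5*(-1 - 1)) - ⅓*1 = √(-1 + 5*(-2)) - ⅓ = √(-1 - 10) - ⅓ = √(-11) - ⅓ = I*√11 - ⅓ = -⅓ + I*√11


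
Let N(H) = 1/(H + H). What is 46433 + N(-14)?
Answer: 1300123/28 ≈ 46433.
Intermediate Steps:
N(H) = 1/(2*H)
46433 + N(-14) = 46433 + (½)/(-14) = 46433 + (½)*(-1/14) = 46433 - 1/28 = 1300123/28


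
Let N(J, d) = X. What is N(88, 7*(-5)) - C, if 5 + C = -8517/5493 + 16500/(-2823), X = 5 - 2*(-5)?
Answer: 47201419/1722971 ≈ 27.395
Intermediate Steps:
X = 15 (X = 5 + 10 = 15)
N(J, d) = 15
C = -21356854/1722971 (C = -5 + (-8517/5493 + 16500/(-2823)) = -5 + (-8517*1/5493 + 16500*(-1/2823)) = -5 + (-2839/1831 - 5500/941) = -5 - 12741999/1722971 = -21356854/1722971 ≈ -12.395)
N(88, 7*(-5)) - C = 15 - 1*(-21356854/1722971) = 15 + 21356854/1722971 = 47201419/1722971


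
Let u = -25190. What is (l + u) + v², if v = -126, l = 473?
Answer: -8841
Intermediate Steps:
(l + u) + v² = (473 - 25190) + (-126)² = -24717 + 15876 = -8841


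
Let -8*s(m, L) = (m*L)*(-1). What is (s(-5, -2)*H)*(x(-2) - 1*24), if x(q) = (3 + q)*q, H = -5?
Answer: 325/2 ≈ 162.50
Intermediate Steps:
s(m, L) = L*m/8 (s(m, L) = -m*L*(-1)/8 = -L*m*(-1)/8 = -(-1)*L*m/8 = L*m/8)
x(q) = q*(3 + q)
(s(-5, -2)*H)*(x(-2) - 1*24) = (((⅛)*(-2)*(-5))*(-5))*(-2*(3 - 2) - 1*24) = ((5/4)*(-5))*(-2*1 - 24) = -25*(-2 - 24)/4 = -25/4*(-26) = 325/2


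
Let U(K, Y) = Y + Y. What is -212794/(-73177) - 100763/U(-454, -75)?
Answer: 7405453151/10976550 ≈ 674.66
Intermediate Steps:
U(K, Y) = 2*Y
-212794/(-73177) - 100763/U(-454, -75) = -212794/(-73177) - 100763/(2*(-75)) = -212794*(-1/73177) - 100763/(-150) = 212794/73177 - 100763*(-1/150) = 212794/73177 + 100763/150 = 7405453151/10976550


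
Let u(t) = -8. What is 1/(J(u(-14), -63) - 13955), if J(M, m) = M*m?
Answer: -1/13451 ≈ -7.4344e-5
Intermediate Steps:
1/(J(u(-14), -63) - 13955) = 1/(-8*(-63) - 13955) = 1/(504 - 13955) = 1/(-13451) = -1/13451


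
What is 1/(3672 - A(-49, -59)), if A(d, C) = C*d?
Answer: 1/781 ≈ 0.0012804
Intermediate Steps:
1/(3672 - A(-49, -59)) = 1/(3672 - (-59)*(-49)) = 1/(3672 - 1*2891) = 1/(3672 - 2891) = 1/781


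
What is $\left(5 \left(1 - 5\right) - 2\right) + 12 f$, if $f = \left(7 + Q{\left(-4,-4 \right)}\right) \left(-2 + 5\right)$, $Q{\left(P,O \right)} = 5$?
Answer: $410$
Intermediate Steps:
$f = 36$ ($f = \left(7 + 5\right) \left(-2 + 5\right) = 12 \cdot 3 = 36$)
$\left(5 \left(1 - 5\right) - 2\right) + 12 f = \left(5 \left(1 - 5\right) - 2\right) + 12 \cdot 36 = \left(5 \left(-4\right) - 2\right) + 432 = \left(-20 - 2\right) + 432 = -22 + 432 = 410$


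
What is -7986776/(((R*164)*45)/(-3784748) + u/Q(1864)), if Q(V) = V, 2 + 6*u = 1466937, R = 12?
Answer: -84517304840884608/1387747213085 ≈ -60903.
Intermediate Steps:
u = 1466935/6 (u = -⅓ + (⅙)*1466937 = -⅓ + 488979/2 = 1466935/6 ≈ 2.4449e+5)
-7986776/(((R*164)*45)/(-3784748) + u/Q(1864)) = -7986776/(((12*164)*45)/(-3784748) + (1466935/6)/1864) = -7986776/((1968*45)*(-1/3784748) + (1466935/6)*(1/1864)) = -7986776/(88560*(-1/3784748) + 1466935/11184) = -7986776/(-22140/946187 + 1466935/11184) = -7986776/1387747213085/10582155408 = -7986776*10582155408/1387747213085 = -84517304840884608/1387747213085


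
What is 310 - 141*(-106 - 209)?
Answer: 44725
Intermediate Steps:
310 - 141*(-106 - 209) = 310 - 141*(-315) = 310 + 44415 = 44725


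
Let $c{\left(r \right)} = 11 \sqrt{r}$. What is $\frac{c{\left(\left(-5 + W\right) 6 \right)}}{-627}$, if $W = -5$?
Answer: $- \frac{2 i \sqrt{15}}{57} \approx - 0.13589 i$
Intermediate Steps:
$\frac{c{\left(\left(-5 + W\right) 6 \right)}}{-627} = \frac{11 \sqrt{\left(-5 - 5\right) 6}}{-627} = 11 \sqrt{\left(-10\right) 6} \left(- \frac{1}{627}\right) = 11 \sqrt{-60} \left(- \frac{1}{627}\right) = 11 \cdot 2 i \sqrt{15} \left(- \frac{1}{627}\right) = 22 i \sqrt{15} \left(- \frac{1}{627}\right) = - \frac{2 i \sqrt{15}}{57}$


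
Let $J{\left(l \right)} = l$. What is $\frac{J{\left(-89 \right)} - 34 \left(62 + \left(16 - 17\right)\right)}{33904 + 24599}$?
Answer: $- \frac{721}{19501} \approx -0.036972$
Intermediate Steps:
$\frac{J{\left(-89 \right)} - 34 \left(62 + \left(16 - 17\right)\right)}{33904 + 24599} = \frac{-89 - 34 \left(62 + \left(16 - 17\right)\right)}{33904 + 24599} = \frac{-89 - 34 \left(62 + \left(16 - 17\right)\right)}{58503} = \left(-89 - 34 \left(62 - 1\right)\right) \frac{1}{58503} = \left(-89 - 2074\right) \frac{1}{58503} = \left(-2163\right) \frac{1}{58503} = - \frac{721}{19501}$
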